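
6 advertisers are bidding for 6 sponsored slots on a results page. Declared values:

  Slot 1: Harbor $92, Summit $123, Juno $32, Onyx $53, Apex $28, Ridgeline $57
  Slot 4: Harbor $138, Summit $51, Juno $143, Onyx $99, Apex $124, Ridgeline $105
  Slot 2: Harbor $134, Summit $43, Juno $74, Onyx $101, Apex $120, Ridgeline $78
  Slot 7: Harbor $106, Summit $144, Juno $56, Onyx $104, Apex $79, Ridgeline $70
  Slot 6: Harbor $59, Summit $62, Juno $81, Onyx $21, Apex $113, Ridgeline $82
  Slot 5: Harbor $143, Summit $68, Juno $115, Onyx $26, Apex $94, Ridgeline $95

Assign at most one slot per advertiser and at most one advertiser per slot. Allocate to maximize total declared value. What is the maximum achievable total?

Maximum total: $715

Optimal: Harbor→Slot 5 ($143), Summit→Slot 1 ($123), Juno→Slot 4 ($143), Onyx→Slot 7 ($104), Apex→Slot 2 ($120), Ridgeline→Slot 6 ($82) — total 143+123+143+104+120+82 = $715.
Row-greedy (each advertiser in turn takes its best remaining slot) gives $701, worse by 14.
Swapping Ridgeline↔Onyx (Ridgeline→Slot 7 $70, Onyx→Slot 6 $21) loses 95.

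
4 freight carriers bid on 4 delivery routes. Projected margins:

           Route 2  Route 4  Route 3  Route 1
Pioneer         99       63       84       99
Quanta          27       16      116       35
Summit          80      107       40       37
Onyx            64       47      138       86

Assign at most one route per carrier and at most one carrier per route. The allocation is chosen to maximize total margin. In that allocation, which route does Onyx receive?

Optimal: Pioneer→Route 2 ($99k), Quanta→Route 3 ($116k), Summit→Route 4 ($107k), Onyx→Route 1 ($86k) — total 99+116+107+86 = $408k.
Column-greedy (each route in turn goes to its best remaining carrier) gives $379k, worse by 29.
Next-best assignment: Pioneer→Route 1, Quanta→Route 3, Summit→Route 4, Onyx→Route 2 = $386k.
Every other assignment is strictly worse.
Onyx's own top route is Route 3 ($138k), but forcing Onyx→Route 3 and reassigning the rest optimally gives only $379k — worse by 29.

Onyx receives Route 1.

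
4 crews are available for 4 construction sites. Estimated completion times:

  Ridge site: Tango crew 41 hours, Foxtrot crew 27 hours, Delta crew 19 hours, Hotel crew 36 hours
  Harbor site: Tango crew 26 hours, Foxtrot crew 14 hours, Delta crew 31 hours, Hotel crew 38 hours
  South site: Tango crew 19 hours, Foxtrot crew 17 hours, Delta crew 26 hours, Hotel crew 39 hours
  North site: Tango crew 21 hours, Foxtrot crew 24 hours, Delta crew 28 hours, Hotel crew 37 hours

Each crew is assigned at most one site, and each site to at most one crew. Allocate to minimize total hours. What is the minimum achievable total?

Optimal: Tango crew→South site (19 hours), Foxtrot crew→Harbor site (14 hours), Delta crew→Ridge site (19 hours), Hotel crew→North site (37 hours) — total 19+14+19+37 = 89 hours.

Minimum total: 89 hours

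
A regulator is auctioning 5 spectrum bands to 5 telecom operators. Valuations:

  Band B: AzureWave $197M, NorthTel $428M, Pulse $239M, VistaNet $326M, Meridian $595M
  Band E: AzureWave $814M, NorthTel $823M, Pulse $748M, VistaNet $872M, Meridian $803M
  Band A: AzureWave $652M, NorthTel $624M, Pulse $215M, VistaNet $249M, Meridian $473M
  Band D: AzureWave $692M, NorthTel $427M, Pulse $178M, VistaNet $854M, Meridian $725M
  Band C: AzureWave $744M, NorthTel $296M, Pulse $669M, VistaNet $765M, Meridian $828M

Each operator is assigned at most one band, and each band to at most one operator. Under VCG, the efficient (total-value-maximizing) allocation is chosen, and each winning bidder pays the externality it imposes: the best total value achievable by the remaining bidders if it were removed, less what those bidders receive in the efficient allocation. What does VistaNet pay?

Efficient allocation: AzureWave→Band A ($652M), NorthTel→Band E ($823M), Pulse→Band C ($669M), VistaNet→Band D ($854M), Meridian→Band B ($595M); total welfare W = $3593M.
VistaNet receives Band D at value $854M, so the others get W − 854 = $2739M.
Without VistaNet: best allocation of the remaining 4 bidders over all 5 bands is AzureWave→Band D ($692M), NorthTel→Band A ($624M), Pulse→Band E ($748M), Meridian→Band C ($828M), total $2892M.
VCG payment = (others' best without VistaNet) − (others' welfare with VistaNet) = 2892 − 2739 = $153M.

VistaNet pays $153M.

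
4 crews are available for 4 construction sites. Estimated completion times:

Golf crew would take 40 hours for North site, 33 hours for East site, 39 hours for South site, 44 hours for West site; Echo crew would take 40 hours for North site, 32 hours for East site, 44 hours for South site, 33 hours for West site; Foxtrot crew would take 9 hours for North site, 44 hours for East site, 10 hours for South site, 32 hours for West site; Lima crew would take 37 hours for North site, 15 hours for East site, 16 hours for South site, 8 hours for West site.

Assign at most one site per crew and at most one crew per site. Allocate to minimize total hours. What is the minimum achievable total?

Minimum total: 88 hours

Optimal: Golf crew→South site (39 hours), Echo crew→East site (32 hours), Foxtrot crew→North site (9 hours), Lima crew→West site (8 hours) — total 39+32+9+8 = 88 hours.
Column-greedy (each site in turn goes to its cheapest remaining crew) gives 96 hours, worse by 8.
Next-best assignment: Golf crew→North site, Echo crew→East site, Foxtrot crew→South site, Lima crew→West site = 90 hours.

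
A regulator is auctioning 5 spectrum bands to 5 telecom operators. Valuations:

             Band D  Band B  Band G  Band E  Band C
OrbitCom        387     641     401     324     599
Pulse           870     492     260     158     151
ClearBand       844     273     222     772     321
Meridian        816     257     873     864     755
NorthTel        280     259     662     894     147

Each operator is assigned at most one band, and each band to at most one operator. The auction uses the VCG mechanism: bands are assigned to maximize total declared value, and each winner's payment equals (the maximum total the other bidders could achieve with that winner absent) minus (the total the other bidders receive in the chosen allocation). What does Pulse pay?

Pulse pays $42M.

Efficient allocation: OrbitCom→Band C ($599M), Pulse→Band B ($492M), ClearBand→Band D ($844M), Meridian→Band G ($873M), NorthTel→Band E ($894M); total welfare W = $3702M.
Pulse receives Band B at value $492M, so the others get W − 492 = $3210M.
Without Pulse: best allocation of the remaining 4 bidders over all 5 bands is OrbitCom→Band B ($641M), ClearBand→Band D ($844M), Meridian→Band G ($873M), NorthTel→Band E ($894M), total $3252M.
VCG payment = (others' best without Pulse) − (others' welfare with Pulse) = 3252 − 3210 = $42M.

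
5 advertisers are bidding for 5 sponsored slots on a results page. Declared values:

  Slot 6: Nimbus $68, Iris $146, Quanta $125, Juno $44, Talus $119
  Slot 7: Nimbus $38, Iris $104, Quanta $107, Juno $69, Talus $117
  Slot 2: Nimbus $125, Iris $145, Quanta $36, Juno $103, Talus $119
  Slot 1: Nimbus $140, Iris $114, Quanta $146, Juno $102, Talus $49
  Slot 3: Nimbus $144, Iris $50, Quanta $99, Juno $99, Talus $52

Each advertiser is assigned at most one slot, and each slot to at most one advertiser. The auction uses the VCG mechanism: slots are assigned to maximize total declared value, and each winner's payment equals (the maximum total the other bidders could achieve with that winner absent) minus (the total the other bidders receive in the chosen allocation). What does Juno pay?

Juno pays $2.

Efficient allocation: Nimbus→Slot 3 ($144), Iris→Slot 6 ($146), Quanta→Slot 1 ($146), Juno→Slot 2 ($103), Talus→Slot 7 ($117); total welfare W = $656.
Juno receives Slot 2 at value $103, so the others get W − 103 = $553.
Without Juno: best allocation of the remaining 4 bidders over all 5 slots is Nimbus→Slot 3 ($144), Iris→Slot 6 ($146), Quanta→Slot 1 ($146), Talus→Slot 2 ($119), total $555.
VCG payment = (others' best without Juno) − (others' welfare with Juno) = 555 − 553 = $2.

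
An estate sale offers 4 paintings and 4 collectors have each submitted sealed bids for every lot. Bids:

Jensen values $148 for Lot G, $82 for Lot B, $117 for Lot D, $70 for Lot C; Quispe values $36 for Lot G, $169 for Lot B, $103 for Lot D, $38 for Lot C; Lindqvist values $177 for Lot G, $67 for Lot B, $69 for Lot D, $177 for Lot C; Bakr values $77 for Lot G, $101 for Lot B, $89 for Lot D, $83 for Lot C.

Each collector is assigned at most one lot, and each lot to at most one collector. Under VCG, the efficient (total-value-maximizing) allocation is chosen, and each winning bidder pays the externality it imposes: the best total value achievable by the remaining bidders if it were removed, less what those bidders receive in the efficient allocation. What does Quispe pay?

Efficient allocation: Jensen→Lot G ($148), Quispe→Lot B ($169), Lindqvist→Lot C ($177), Bakr→Lot D ($89); total welfare W = $583.
Quispe receives Lot B at value $169, so the others get W − 169 = $414.
Without Quispe: best allocation of the remaining 3 bidders over all 4 lots is Jensen→Lot G ($148), Lindqvist→Lot C ($177), Bakr→Lot B ($101), total $426.
VCG payment = (others' best without Quispe) − (others' welfare with Quispe) = 426 − 414 = $12.

Quispe pays $12.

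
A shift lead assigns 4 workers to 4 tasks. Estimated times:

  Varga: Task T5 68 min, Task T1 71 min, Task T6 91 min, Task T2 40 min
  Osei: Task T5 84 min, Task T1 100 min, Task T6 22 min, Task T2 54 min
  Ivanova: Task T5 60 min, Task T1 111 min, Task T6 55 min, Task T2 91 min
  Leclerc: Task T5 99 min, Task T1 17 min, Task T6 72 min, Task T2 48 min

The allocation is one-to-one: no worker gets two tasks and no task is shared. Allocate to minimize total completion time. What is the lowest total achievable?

This is a one-to-one assignment (minimum-cost bipartite matching).
Optimal: Varga→Task T2 (40 min), Osei→Task T6 (22 min), Ivanova→Task T5 (60 min), Leclerc→Task T1 (17 min) — total 40+22+60+17 = 139 min.

Minimum total: 139 min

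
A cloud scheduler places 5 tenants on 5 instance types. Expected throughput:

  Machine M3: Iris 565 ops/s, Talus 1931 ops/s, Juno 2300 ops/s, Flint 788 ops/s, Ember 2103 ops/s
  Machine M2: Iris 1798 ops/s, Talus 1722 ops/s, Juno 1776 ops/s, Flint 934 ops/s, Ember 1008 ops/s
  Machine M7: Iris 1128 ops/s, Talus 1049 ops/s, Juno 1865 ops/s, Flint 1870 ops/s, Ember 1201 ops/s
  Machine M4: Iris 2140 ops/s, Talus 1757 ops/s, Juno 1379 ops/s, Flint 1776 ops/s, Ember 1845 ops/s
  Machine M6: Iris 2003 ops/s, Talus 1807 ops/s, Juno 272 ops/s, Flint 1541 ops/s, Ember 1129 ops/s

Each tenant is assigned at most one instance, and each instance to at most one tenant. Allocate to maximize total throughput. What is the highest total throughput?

Optimal: Iris→Machine M6 (2003 ops/s), Talus→Machine M2 (1722 ops/s), Juno→Machine M3 (2300 ops/s), Flint→Machine M7 (1870 ops/s), Ember→Machine M4 (1845 ops/s) — total 2003+1722+2300+1870+1845 = 9740 ops/s.

Max total: 9740 ops/s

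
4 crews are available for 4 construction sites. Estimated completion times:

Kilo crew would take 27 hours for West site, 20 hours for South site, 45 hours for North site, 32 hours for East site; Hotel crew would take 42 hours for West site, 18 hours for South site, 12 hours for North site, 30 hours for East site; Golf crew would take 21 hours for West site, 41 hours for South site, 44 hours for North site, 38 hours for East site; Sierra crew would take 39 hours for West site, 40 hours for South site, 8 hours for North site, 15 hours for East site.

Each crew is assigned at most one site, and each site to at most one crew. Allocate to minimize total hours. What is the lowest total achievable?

Min total: 68 hours

Optimal: Kilo crew→South site (20 hours), Hotel crew→North site (12 hours), Golf crew→West site (21 hours), Sierra crew→East site (15 hours) — total 20+12+21+15 = 68 hours.
Min-entry greedy (repeatedly take the single cheapest remaining cell) gives 79 hours, worse by 11.
Every other assignment is strictly worse.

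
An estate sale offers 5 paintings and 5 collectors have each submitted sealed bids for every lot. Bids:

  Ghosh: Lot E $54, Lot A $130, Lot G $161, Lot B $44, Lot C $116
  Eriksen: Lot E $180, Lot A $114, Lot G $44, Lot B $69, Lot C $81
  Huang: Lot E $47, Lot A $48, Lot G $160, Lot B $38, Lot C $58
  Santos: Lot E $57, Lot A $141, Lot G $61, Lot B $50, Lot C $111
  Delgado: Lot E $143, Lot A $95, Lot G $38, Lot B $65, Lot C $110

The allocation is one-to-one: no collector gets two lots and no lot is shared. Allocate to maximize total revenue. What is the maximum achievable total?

Maximum total: $662

Treat this as an assignment problem: match each collector to one lot.
Optimal: Ghosh→Lot C ($116), Eriksen→Lot E ($180), Huang→Lot G ($160), Santos→Lot A ($141), Delgado→Lot B ($65) — total 116+180+160+141+65 = $662.
Max-entry greedy (repeatedly take the single best remaining cell) gives $630, worse by 32.
Next-best assignment: Ghosh→Lot A, Eriksen→Lot E, Huang→Lot G, Santos→Lot C, Delgado→Lot B = $646.
Swapping Eriksen↔Santos (Eriksen→Lot A $114, Santos→Lot E $57) loses 150.
Checked against all permutations: $662 is optimal.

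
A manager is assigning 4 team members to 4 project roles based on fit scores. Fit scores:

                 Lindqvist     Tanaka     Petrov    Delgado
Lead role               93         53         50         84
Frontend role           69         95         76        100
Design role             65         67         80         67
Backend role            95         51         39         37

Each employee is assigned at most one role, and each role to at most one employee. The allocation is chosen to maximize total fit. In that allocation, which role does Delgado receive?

This is the linear assignment problem.
Optimal: Lindqvist→Backend role (95 pts), Tanaka→Frontend role (95 pts), Petrov→Design role (80 pts), Delgado→Lead role (84 pts) — total 95+95+80+84 = 354 pts.
Max-entry greedy (repeatedly take the single best remaining cell) gives 328 pts, worse by 26.
Next-best assignment: Lindqvist→Backend role, Tanaka→Lead role, Petrov→Design role, Delgado→Frontend role = 328 pts.
Delgado's own top role is Frontend role (100 pts), but forcing Delgado→Frontend role and reassigning the rest optimally gives only 328 pts — worse by 26.

Delgado receives Lead role.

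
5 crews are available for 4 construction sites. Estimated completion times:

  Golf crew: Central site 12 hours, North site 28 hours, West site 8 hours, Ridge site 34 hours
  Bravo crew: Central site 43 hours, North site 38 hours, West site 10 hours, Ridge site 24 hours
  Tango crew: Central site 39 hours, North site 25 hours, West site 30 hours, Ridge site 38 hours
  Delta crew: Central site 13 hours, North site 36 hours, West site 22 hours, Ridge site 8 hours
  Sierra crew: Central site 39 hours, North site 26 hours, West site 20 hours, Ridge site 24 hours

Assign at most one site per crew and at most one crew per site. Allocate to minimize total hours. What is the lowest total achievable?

Optimal: Golf crew→Central site (12 hours), Tango crew→North site (25 hours), Bravo crew→West site (10 hours), Delta crew→Ridge site (8 hours) — total 12+25+10+8 = 55 hours.
Row-greedy (each crew in turn takes its cheapest remaining site) gives 70 hours, worse by 15.

Minimum total: 55 hours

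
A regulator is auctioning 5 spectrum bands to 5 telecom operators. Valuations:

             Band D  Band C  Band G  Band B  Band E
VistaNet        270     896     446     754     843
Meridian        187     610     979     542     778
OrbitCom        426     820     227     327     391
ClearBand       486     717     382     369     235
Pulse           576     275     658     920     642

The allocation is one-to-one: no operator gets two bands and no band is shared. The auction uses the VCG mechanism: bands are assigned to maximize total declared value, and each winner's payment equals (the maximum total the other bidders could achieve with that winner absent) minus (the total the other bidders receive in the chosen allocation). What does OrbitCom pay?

Efficient allocation: VistaNet→Band E ($843M), Meridian→Band G ($979M), OrbitCom→Band C ($820M), ClearBand→Band D ($486M), Pulse→Band B ($920M); total welfare W = $4048M.
OrbitCom receives Band C at value $820M, so the others get W − 820 = $3228M.
Without OrbitCom: best allocation of the remaining 4 bidders over all 5 bands is VistaNet→Band E ($843M), Meridian→Band G ($979M), ClearBand→Band C ($717M), Pulse→Band B ($920M), total $3459M.
VCG payment = (others' best without OrbitCom) − (others' welfare with OrbitCom) = 3459 − 3228 = $231M.

OrbitCom pays $231M.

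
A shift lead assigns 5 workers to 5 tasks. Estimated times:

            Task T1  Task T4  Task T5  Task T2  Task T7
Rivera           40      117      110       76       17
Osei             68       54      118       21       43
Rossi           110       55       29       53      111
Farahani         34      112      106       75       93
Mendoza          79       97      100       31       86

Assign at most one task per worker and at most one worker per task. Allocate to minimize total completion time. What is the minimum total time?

Optimal: Rivera→Task T7 (17 min), Osei→Task T4 (54 min), Rossi→Task T5 (29 min), Farahani→Task T1 (34 min), Mendoza→Task T2 (31 min) — total 17+54+29+34+31 = 165 min.
Min-entry greedy (repeatedly take the single cheapest remaining cell) gives 198 min, worse by 33.
Next-best assignment: Rivera→Task T7, Osei→Task T2, Rossi→Task T5, Farahani→Task T1, Mendoza→Task T4 = 198 min.

Min total: 165 min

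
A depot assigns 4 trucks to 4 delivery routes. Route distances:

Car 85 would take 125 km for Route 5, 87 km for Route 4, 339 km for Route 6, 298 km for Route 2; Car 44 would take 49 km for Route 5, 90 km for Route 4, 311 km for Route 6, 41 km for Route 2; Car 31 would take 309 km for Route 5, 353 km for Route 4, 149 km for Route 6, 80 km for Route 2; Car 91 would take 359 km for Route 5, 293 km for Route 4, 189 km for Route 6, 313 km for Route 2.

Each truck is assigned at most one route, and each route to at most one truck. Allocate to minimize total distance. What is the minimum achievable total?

Min total: 405 km

Optimal: Car 85→Route 4 (87 km), Car 44→Route 5 (49 km), Car 31→Route 2 (80 km), Car 91→Route 6 (189 km) — total 87+49+80+189 = 405 km.
No other one-to-one assignment undercuts 405 km.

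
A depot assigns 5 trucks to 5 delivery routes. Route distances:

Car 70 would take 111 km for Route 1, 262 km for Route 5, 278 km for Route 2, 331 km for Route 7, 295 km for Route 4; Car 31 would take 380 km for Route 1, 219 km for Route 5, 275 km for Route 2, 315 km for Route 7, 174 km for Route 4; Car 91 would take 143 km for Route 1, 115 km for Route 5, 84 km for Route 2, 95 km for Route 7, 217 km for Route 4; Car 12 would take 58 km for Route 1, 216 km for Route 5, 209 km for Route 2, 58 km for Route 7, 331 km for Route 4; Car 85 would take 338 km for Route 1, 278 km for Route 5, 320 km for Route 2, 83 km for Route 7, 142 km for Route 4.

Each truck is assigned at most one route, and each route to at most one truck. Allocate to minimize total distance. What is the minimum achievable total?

Min total: 614 km

Treat this as an assignment problem: match each truck to one route.
Optimal: Car 70→Route 1 (111 km), Car 31→Route 5 (219 km), Car 91→Route 2 (84 km), Car 12→Route 7 (58 km), Car 85→Route 4 (142 km) — total 111+219+84+58+142 = 614 km.
Column-greedy (each route in turn goes to its cheapest remaining truck) gives 826 km, worse by 212.
Next-best assignment: Car 70→Route 5, Car 31→Route 4, Car 91→Route 2, Car 12→Route 1, Car 85→Route 7 = 661 km.
Every other assignment is strictly worse.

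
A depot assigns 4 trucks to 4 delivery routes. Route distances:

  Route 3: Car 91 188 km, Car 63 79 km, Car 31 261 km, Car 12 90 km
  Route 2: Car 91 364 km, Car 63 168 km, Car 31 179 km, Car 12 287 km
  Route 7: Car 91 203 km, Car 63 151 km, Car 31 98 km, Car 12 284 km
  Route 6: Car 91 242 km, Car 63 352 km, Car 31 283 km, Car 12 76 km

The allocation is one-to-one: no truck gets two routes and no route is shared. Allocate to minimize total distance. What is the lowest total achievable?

Optimal: Car 91→Route 3 (188 km), Car 63→Route 2 (168 km), Car 31→Route 7 (98 km), Car 12→Route 6 (76 km) — total 188+168+98+76 = 530 km.
Row-greedy (each truck in turn takes its cheapest remaining route) gives 594 km, worse by 64.

Min total: 530 km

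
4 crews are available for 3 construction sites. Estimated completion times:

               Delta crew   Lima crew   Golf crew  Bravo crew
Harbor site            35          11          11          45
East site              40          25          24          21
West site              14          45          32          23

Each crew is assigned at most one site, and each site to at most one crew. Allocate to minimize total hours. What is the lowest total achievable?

Min total: 46 hours

Optimal: Lima crew→Harbor site (11 hours), Bravo crew→East site (21 hours), Delta crew→West site (14 hours) — total 11+21+14 = 46 hours.
Row-greedy (each crew in turn takes its cheapest remaining site) gives 49 hours, worse by 3.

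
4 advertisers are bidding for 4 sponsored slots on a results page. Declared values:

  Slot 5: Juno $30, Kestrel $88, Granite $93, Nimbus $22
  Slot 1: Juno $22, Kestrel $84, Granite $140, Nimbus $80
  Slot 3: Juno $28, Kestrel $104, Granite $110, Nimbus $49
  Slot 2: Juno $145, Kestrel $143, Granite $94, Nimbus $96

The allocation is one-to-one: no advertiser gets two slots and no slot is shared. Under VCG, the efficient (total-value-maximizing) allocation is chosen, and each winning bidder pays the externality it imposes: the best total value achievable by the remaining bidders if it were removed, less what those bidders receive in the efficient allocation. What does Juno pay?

Efficient allocation: Juno→Slot 2 ($145), Kestrel→Slot 5 ($88), Granite→Slot 3 ($110), Nimbus→Slot 1 ($80); total welfare W = $423.
Juno receives Slot 2 at value $145, so the others get W − 145 = $278.
Without Juno: best allocation of the remaining 3 bidders over all 4 slots is Kestrel→Slot 3 ($104), Granite→Slot 1 ($140), Nimbus→Slot 2 ($96), total $340.
VCG payment = (others' best without Juno) − (others' welfare with Juno) = 340 − 278 = $62.

Juno pays $62.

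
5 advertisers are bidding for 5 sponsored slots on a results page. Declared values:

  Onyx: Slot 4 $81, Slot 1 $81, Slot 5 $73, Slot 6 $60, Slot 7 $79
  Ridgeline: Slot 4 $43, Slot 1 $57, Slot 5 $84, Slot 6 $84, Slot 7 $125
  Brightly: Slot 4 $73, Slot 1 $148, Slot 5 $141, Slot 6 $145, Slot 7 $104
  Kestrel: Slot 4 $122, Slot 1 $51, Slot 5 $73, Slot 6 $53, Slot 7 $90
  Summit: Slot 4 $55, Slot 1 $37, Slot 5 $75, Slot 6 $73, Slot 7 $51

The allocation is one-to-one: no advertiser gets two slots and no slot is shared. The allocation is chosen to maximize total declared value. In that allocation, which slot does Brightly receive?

Optimal: Onyx→Slot 1 ($81), Ridgeline→Slot 7 ($125), Brightly→Slot 6 ($145), Kestrel→Slot 4 ($122), Summit→Slot 5 ($75) — total 81+125+145+122+75 = $548.
Row-greedy (each advertiser in turn takes its best remaining slot) gives $500, worse by 48.
Next-best assignment: Onyx→Slot 1, Ridgeline→Slot 7, Brightly→Slot 5, Kestrel→Slot 4, Summit→Slot 6 = $542.
Swapping Onyx↔Ridgeline (Onyx→Slot 7 $79, Ridgeline→Slot 1 $57) loses 70.
Brightly's own top slot is Slot 1 ($148), but forcing Brightly→Slot 1 and reassigning the rest optimally gives only $541 — worse by 7.

Brightly receives Slot 6.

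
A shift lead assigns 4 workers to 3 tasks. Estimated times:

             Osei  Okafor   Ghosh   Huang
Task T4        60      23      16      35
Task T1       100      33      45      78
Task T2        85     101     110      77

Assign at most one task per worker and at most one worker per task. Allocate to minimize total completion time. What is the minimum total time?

Optimal: Ghosh→Task T4 (16 min), Okafor→Task T1 (33 min), Huang→Task T2 (77 min) — total 16+33+77 = 126 min.
Row-greedy (each worker in turn takes its cheapest remaining task) gives 203 min, worse by 77.
Next-best assignment: Ghosh→Task T4, Okafor→Task T1, Osei→Task T2 = 134 min.
Swapping Okafor↔Huang (Okafor→Task T2 101 min, Huang→Task T1 78 min) adds 69.

Minimum total: 126 min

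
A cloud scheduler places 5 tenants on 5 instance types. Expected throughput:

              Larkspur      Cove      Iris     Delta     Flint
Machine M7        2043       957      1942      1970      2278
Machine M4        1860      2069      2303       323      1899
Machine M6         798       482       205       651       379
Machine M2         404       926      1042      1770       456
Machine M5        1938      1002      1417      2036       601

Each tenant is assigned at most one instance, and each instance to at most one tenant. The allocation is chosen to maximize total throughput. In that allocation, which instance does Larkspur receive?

Optimal: Larkspur→Machine M5 (1938 ops/s), Cove→Machine M6 (482 ops/s), Iris→Machine M4 (2303 ops/s), Delta→Machine M2 (1770 ops/s), Flint→Machine M7 (2278 ops/s) — total 1938+482+2303+1770+2278 = 8771 ops/s.
Row-greedy (each tenant in turn takes its best remaining instance) gives 7678 ops/s, worse by 1093.
Larkspur's own top instance is Machine M7 (2043 ops/s), but forcing Larkspur→Machine M7 and reassigning the rest optimally gives only 7687 ops/s — worse by 1084.

Larkspur receives Machine M5.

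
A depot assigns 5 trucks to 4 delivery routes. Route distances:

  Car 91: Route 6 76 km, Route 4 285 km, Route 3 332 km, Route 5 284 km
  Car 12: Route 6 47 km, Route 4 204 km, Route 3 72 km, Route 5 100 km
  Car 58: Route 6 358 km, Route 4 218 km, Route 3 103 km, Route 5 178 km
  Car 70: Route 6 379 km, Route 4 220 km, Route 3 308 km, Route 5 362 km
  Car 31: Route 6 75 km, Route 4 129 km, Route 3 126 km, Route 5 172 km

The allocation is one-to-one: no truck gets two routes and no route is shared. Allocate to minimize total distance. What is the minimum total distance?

Min total: 408 km

This is a one-to-one assignment (minimum-cost bipartite matching).
Optimal: Car 91→Route 6 (76 km), Car 31→Route 4 (129 km), Car 58→Route 3 (103 km), Car 12→Route 5 (100 km) — total 76+129+103+100 = 408 km.
Row-greedy (each truck in turn takes its cheapest remaining route) gives 546 km, worse by 138.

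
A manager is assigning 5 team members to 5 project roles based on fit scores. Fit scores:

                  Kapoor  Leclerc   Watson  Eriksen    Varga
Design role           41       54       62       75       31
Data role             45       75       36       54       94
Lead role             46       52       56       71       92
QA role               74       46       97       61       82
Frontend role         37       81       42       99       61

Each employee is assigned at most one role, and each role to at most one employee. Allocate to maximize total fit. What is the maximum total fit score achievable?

Maximum total: 404 pts

Optimal: Kapoor→Design role (41 pts), Leclerc→Data role (75 pts), Watson→QA role (97 pts), Eriksen→Frontend role (99 pts), Varga→Lead role (92 pts) — total 41+75+97+99+92 = 404 pts.
Column-greedy (each role in turn goes to its best remaining employee) gives 380 pts, worse by 24.
Next-best assignment: Kapoor→QA role, Leclerc→Data role, Watson→Design role, Eriksen→Frontend role, Varga→Lead role = 402 pts.
Checked against all permutations: 404 pts is optimal.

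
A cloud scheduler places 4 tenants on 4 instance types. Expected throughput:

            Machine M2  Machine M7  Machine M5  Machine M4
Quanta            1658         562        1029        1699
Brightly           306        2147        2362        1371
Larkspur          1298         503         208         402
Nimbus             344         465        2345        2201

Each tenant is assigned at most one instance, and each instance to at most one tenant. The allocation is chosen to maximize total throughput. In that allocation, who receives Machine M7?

Brightly receives Machine M7.

This is the linear assignment problem.
Optimal: Quanta→Machine M4 (1699 ops/s), Brightly→Machine M7 (2147 ops/s), Larkspur→Machine M2 (1298 ops/s), Nimbus→Machine M5 (2345 ops/s) — total 1699+2147+1298+2345 = 7489 ops/s.
Column-greedy (each instance in turn goes to its best remaining tenant) gives 6552 ops/s, worse by 937.
Brightly's own top instance is Machine M5 (2362 ops/s), but forcing Brightly→Machine M5 and reassigning the rest optimally gives only 6724 ops/s — worse by 765.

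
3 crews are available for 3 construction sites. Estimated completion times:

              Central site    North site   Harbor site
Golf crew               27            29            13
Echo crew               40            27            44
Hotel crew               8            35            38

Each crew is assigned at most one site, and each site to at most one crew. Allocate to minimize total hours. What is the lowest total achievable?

This is the linear assignment problem.
Optimal: Golf crew→Harbor site (13 hours), Echo crew→North site (27 hours), Hotel crew→Central site (8 hours) — total 13+27+8 = 48 hours.
Checked against all permutations: 48 hours is optimal.

Minimum total: 48 hours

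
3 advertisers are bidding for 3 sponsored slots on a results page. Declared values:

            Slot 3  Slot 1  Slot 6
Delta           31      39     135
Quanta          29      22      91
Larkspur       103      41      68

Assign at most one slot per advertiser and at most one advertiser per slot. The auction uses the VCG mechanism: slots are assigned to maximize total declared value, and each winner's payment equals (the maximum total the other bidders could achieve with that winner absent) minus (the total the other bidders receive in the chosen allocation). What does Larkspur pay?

Efficient allocation: Delta→Slot 6 ($135), Quanta→Slot 1 ($22), Larkspur→Slot 3 ($103); total welfare W = $260.
Larkspur receives Slot 3 at value $103, so the others get W − 103 = $157.
Without Larkspur: best allocation of the remaining 2 bidders over all 3 slots is Delta→Slot 6 ($135), Quanta→Slot 3 ($29), total $164.
VCG payment = (others' best without Larkspur) − (others' welfare with Larkspur) = 164 − 157 = $7.

Larkspur pays $7.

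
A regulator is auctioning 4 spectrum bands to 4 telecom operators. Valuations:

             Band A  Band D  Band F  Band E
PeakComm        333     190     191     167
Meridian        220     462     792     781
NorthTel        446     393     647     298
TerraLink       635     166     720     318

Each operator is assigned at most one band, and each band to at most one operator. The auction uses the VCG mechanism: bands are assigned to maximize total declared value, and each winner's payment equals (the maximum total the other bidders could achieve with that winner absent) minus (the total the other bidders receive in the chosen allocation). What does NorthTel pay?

Efficient allocation: PeakComm→Band D ($190M), Meridian→Band E ($781M), NorthTel→Band F ($647M), TerraLink→Band A ($635M); total welfare W = $2253M.
NorthTel receives Band F at value $647M, so the others get W − 647 = $1606M.
Without NorthTel: best allocation of the remaining 3 bidders over all 4 bands is PeakComm→Band A ($333M), Meridian→Band E ($781M), TerraLink→Band F ($720M), total $1834M.
VCG payment = (others' best without NorthTel) − (others' welfare with NorthTel) = 1834 − 1606 = $228M.

NorthTel pays $228M.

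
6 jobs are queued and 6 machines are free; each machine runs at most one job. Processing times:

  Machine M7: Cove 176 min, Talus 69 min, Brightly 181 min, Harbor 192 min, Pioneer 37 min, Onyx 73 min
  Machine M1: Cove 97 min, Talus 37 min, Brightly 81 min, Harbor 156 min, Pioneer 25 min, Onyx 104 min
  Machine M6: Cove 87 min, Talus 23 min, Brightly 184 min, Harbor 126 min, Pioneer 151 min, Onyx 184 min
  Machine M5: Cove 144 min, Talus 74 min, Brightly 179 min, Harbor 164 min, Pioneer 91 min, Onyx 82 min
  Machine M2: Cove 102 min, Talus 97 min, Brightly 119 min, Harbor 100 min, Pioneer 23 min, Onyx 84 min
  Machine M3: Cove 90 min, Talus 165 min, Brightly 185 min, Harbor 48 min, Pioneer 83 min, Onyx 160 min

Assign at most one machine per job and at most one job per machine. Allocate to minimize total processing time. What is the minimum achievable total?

Minimum total: 373 min

Optimal: Cove→Machine M2 (102 min), Talus→Machine M6 (23 min), Brightly→Machine M1 (81 min), Harbor→Machine M3 (48 min), Pioneer→Machine M7 (37 min), Onyx→Machine M5 (82 min) — total 102+23+81+48+37+82 = 373 min.
Row-greedy (each job in turn takes its cheapest remaining machine) gives 410 min, worse by 37.
Next-best assignment: Cove→Machine M6, Talus→Machine M5, Brightly→Machine M1, Harbor→Machine M3, Pioneer→Machine M2, Onyx→Machine M7 = 386 min.
Swapping Talus↔Cove (Talus→Machine M2 97 min, Cove→Machine M6 87 min) adds 59.
Checked against all permutations: 373 min is optimal.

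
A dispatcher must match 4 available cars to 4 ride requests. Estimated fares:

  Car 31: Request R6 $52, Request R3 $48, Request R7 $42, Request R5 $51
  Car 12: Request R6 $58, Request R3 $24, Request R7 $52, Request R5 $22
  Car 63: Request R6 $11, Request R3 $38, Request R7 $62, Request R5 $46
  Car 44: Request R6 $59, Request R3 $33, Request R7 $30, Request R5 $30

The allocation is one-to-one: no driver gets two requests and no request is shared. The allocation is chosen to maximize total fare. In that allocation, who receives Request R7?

Car 12 receives Request R7.

Optimal: Car 31→Request R3 ($48), Car 12→Request R7 ($52), Car 63→Request R5 ($46), Car 44→Request R6 ($59) — total 48+52+46+59 = $205.
Max-entry greedy (repeatedly take the single best remaining cell) gives $196, worse by 9.
No other one-to-one assignment exceeds $205.
Car 12's own top request is Request R6 ($58), but forcing Car 12→Request R6 and reassigning the rest optimally gives only $204 — worse by 1.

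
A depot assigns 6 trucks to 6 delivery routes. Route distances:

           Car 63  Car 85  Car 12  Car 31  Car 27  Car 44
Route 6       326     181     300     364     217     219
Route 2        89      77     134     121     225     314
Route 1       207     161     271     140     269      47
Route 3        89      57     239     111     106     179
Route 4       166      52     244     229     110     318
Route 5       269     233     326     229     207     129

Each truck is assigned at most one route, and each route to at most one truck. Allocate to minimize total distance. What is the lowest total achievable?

Treat this as an assignment problem: match each truck to one route.
Optimal: Car 63→Route 3 (89 km), Car 85→Route 4 (52 km), Car 12→Route 2 (134 km), Car 31→Route 1 (140 km), Car 27→Route 6 (217 km), Car 44→Route 5 (129 km) — total 89+52+134+140+217+129 = 761 km.
Row-greedy (each truck in turn takes its cheapest remaining route) gives 946 km, worse by 185.
Every other assignment is strictly worse.

Minimum total: 761 km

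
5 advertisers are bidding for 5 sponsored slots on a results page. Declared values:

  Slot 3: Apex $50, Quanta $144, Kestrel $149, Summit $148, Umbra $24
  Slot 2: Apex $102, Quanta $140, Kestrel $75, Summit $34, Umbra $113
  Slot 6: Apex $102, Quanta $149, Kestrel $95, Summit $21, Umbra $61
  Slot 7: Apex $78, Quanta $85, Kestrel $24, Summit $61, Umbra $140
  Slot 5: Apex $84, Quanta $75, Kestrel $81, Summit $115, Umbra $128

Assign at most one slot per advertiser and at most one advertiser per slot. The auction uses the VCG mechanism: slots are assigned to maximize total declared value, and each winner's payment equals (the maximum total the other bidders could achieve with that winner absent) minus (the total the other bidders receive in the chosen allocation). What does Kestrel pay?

Efficient allocation: Apex→Slot 2 ($102), Quanta→Slot 6 ($149), Kestrel→Slot 3 ($149), Summit→Slot 5 ($115), Umbra→Slot 7 ($140); total welfare W = $655.
Kestrel receives Slot 3 at value $149, so the others get W − 149 = $506.
Without Kestrel: best allocation of the remaining 4 bidders over all 5 slots is Apex→Slot 2 ($102), Quanta→Slot 6 ($149), Summit→Slot 3 ($148), Umbra→Slot 7 ($140), total $539.
VCG payment = (others' best without Kestrel) − (others' welfare with Kestrel) = 539 − 506 = $33.

Kestrel pays $33.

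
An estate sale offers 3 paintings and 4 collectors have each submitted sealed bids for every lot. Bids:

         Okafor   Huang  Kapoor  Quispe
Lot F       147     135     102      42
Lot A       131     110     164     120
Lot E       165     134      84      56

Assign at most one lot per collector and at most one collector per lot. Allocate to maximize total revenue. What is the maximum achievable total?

Optimal: Huang→Lot F ($135), Kapoor→Lot A ($164), Okafor→Lot E ($165) — total 135+164+165 = $464.
No other one-to-one assignment exceeds $464.

Max total: $464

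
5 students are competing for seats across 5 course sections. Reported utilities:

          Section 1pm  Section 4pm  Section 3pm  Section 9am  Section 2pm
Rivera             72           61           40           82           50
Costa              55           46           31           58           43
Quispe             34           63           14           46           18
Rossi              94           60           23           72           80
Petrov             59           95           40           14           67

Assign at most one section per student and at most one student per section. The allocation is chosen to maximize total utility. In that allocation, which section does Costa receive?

Costa receives Section 3pm.

Optimal: Rivera→Section 9am (82 points), Costa→Section 3pm (31 points), Quispe→Section 4pm (63 points), Rossi→Section 1pm (94 points), Petrov→Section 2pm (67 points) — total 82+31+63+94+67 = 337 points.
Max-entry greedy (repeatedly take the single best remaining cell) gives 328 points, worse by 9.
Next-best assignment: Rivera→Section 9am, Costa→Section 2pm, Quispe→Section 3pm, Rossi→Section 1pm, Petrov→Section 4pm = 328 points.
Swapping Petrov↔Costa (Petrov→Section 3pm 40 points, Costa→Section 2pm 43 points) loses 15.
Checked against all permutations: 337 points is optimal.
Costa's own top section is Section 9am (58 points), but forcing Costa→Section 9am and reassigning the rest optimally gives only 322 points — worse by 15.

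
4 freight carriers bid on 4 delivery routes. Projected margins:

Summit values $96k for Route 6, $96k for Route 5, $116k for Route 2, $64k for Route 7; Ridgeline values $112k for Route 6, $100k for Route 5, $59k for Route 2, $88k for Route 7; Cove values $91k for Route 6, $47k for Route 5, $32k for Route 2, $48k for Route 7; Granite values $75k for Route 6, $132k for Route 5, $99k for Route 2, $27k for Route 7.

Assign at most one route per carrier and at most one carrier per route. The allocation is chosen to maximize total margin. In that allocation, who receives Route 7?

Ridgeline receives Route 7.

Optimal: Summit→Route 2 ($116k), Ridgeline→Route 7 ($88k), Cove→Route 6 ($91k), Granite→Route 5 ($132k) — total 116+88+91+132 = $427k.
Max-entry greedy (repeatedly take the single best remaining cell) gives $408k, worse by 19.
Next-best assignment: Summit→Route 2, Ridgeline→Route 6, Cove→Route 7, Granite→Route 5 = $408k.
Checked against all permutations: $427k is optimal.
Ridgeline's own top route is Route 6 ($112k), but forcing Ridgeline→Route 6 and reassigning the rest optimally gives only $408k — worse by 19.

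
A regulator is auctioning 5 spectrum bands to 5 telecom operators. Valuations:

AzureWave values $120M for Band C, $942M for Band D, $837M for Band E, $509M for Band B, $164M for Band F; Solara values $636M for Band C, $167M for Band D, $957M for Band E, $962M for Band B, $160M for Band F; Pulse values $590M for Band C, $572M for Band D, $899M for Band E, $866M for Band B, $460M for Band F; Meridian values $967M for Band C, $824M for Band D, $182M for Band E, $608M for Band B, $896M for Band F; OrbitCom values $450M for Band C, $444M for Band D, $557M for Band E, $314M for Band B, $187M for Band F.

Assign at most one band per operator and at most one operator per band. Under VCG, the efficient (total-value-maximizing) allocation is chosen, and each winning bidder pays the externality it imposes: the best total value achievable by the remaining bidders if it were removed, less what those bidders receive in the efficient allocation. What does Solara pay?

Efficient allocation: AzureWave→Band D ($942M), Solara→Band B ($962M), Pulse→Band E ($899M), Meridian→Band F ($896M), OrbitCom→Band C ($450M); total welfare W = $4149M.
Solara receives Band B at value $962M, so the others get W − 962 = $3187M.
Without Solara: best allocation of the remaining 4 bidders over all 5 bands is AzureWave→Band D ($942M), Pulse→Band B ($866M), Meridian→Band C ($967M), OrbitCom→Band E ($557M), total $3332M.
VCG payment = (others' best without Solara) − (others' welfare with Solara) = 3332 − 3187 = $145M.

Solara pays $145M.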